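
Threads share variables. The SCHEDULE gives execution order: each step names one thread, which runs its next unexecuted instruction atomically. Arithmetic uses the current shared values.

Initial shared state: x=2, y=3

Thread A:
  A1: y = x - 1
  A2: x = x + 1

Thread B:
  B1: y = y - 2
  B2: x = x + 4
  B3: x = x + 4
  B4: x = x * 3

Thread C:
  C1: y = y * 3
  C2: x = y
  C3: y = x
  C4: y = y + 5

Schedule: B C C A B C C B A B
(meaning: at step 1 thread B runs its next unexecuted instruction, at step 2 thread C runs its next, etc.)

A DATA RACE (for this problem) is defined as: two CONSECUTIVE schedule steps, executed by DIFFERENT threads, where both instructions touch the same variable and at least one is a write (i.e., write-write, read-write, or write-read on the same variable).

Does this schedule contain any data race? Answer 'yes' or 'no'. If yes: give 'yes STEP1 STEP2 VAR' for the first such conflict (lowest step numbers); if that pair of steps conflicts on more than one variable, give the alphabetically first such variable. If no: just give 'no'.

Steps 1,2: B(y = y - 2) vs C(y = y * 3). RACE on y (W-W).
Steps 2,3: same thread (C). No race.
Steps 3,4: C(x = y) vs A(y = x - 1). RACE on x (W-R), y (R-W). Multiple vars; alphabetically first is x.
Steps 4,5: A(y = x - 1) vs B(x = x + 4). RACE on x (R-W).
Steps 5,6: B(x = x + 4) vs C(y = x). RACE on x (W-R).
Steps 6,7: same thread (C). No race.
Steps 7,8: C(r=y,w=y) vs B(r=x,w=x). No conflict.
Steps 8,9: B(x = x + 4) vs A(x = x + 1). RACE on x (W-W).
Steps 9,10: A(x = x + 1) vs B(x = x * 3). RACE on x (W-W).
First conflict at steps 1,2.

Answer: yes 1 2 y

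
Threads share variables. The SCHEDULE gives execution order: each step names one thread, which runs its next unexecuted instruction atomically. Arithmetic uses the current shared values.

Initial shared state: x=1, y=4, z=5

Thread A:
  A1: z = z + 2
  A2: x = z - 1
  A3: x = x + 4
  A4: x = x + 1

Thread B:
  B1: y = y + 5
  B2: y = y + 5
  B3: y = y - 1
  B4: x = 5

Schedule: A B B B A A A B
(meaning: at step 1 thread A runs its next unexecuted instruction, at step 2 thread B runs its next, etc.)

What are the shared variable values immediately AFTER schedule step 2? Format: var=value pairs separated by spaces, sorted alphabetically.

Step 1: thread A executes A1 (z = z + 2). Shared: x=1 y=4 z=7. PCs: A@1 B@0
Step 2: thread B executes B1 (y = y + 5). Shared: x=1 y=9 z=7. PCs: A@1 B@1

Answer: x=1 y=9 z=7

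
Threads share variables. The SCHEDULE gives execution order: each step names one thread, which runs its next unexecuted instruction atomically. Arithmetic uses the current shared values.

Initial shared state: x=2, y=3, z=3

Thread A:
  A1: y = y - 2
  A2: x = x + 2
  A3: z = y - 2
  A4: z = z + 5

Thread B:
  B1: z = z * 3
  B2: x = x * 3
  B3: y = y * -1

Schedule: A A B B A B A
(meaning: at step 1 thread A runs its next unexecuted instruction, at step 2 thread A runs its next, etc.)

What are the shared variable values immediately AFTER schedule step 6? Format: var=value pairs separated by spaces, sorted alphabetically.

Step 1: thread A executes A1 (y = y - 2). Shared: x=2 y=1 z=3. PCs: A@1 B@0
Step 2: thread A executes A2 (x = x + 2). Shared: x=4 y=1 z=3. PCs: A@2 B@0
Step 3: thread B executes B1 (z = z * 3). Shared: x=4 y=1 z=9. PCs: A@2 B@1
Step 4: thread B executes B2 (x = x * 3). Shared: x=12 y=1 z=9. PCs: A@2 B@2
Step 5: thread A executes A3 (z = y - 2). Shared: x=12 y=1 z=-1. PCs: A@3 B@2
Step 6: thread B executes B3 (y = y * -1). Shared: x=12 y=-1 z=-1. PCs: A@3 B@3

Answer: x=12 y=-1 z=-1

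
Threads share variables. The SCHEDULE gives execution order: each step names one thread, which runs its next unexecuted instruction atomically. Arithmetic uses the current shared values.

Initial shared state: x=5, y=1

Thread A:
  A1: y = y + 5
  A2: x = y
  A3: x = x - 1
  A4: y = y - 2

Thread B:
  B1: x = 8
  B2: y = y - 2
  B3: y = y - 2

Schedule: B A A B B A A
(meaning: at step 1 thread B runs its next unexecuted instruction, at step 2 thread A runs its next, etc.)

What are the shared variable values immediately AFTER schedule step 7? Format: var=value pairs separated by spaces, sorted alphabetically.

Answer: x=5 y=0

Derivation:
Step 1: thread B executes B1 (x = 8). Shared: x=8 y=1. PCs: A@0 B@1
Step 2: thread A executes A1 (y = y + 5). Shared: x=8 y=6. PCs: A@1 B@1
Step 3: thread A executes A2 (x = y). Shared: x=6 y=6. PCs: A@2 B@1
Step 4: thread B executes B2 (y = y - 2). Shared: x=6 y=4. PCs: A@2 B@2
Step 5: thread B executes B3 (y = y - 2). Shared: x=6 y=2. PCs: A@2 B@3
Step 6: thread A executes A3 (x = x - 1). Shared: x=5 y=2. PCs: A@3 B@3
Step 7: thread A executes A4 (y = y - 2). Shared: x=5 y=0. PCs: A@4 B@3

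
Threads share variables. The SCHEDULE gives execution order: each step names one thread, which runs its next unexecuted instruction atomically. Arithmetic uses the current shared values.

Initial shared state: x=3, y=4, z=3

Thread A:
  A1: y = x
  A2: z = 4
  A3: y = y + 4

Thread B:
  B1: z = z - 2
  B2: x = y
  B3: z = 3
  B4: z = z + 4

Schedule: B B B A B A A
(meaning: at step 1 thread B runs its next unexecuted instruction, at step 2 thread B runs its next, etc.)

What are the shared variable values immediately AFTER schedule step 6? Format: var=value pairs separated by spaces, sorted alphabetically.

Step 1: thread B executes B1 (z = z - 2). Shared: x=3 y=4 z=1. PCs: A@0 B@1
Step 2: thread B executes B2 (x = y). Shared: x=4 y=4 z=1. PCs: A@0 B@2
Step 3: thread B executes B3 (z = 3). Shared: x=4 y=4 z=3. PCs: A@0 B@3
Step 4: thread A executes A1 (y = x). Shared: x=4 y=4 z=3. PCs: A@1 B@3
Step 5: thread B executes B4 (z = z + 4). Shared: x=4 y=4 z=7. PCs: A@1 B@4
Step 6: thread A executes A2 (z = 4). Shared: x=4 y=4 z=4. PCs: A@2 B@4

Answer: x=4 y=4 z=4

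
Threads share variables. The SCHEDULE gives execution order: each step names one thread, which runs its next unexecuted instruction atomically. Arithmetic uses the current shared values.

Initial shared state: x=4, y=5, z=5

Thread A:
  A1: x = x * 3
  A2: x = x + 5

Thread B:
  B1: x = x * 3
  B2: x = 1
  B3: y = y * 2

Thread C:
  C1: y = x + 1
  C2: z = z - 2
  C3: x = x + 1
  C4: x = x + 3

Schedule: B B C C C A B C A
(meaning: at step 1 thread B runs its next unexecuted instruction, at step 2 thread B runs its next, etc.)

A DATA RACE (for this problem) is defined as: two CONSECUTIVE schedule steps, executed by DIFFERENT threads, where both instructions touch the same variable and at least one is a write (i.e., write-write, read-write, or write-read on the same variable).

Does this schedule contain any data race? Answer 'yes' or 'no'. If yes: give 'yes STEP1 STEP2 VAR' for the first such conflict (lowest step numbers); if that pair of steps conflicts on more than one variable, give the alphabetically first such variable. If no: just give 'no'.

Steps 1,2: same thread (B). No race.
Steps 2,3: B(x = 1) vs C(y = x + 1). RACE on x (W-R).
Steps 3,4: same thread (C). No race.
Steps 4,5: same thread (C). No race.
Steps 5,6: C(x = x + 1) vs A(x = x * 3). RACE on x (W-W).
Steps 6,7: A(r=x,w=x) vs B(r=y,w=y). No conflict.
Steps 7,8: B(r=y,w=y) vs C(r=x,w=x). No conflict.
Steps 8,9: C(x = x + 3) vs A(x = x + 5). RACE on x (W-W).
First conflict at steps 2,3.

Answer: yes 2 3 x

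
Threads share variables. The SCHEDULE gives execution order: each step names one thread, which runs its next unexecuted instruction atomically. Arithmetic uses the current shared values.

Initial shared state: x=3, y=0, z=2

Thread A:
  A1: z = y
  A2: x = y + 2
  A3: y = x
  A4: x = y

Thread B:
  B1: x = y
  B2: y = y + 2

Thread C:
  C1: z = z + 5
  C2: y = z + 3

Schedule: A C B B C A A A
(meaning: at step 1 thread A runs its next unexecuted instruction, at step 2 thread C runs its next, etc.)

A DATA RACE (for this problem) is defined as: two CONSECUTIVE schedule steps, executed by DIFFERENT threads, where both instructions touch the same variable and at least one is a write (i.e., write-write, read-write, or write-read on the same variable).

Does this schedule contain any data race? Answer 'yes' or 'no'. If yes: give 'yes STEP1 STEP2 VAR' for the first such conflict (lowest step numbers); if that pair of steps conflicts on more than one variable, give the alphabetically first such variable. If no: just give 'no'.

Steps 1,2: A(z = y) vs C(z = z + 5). RACE on z (W-W).
Steps 2,3: C(r=z,w=z) vs B(r=y,w=x). No conflict.
Steps 3,4: same thread (B). No race.
Steps 4,5: B(y = y + 2) vs C(y = z + 3). RACE on y (W-W).
Steps 5,6: C(y = z + 3) vs A(x = y + 2). RACE on y (W-R).
Steps 6,7: same thread (A). No race.
Steps 7,8: same thread (A). No race.
First conflict at steps 1,2.

Answer: yes 1 2 z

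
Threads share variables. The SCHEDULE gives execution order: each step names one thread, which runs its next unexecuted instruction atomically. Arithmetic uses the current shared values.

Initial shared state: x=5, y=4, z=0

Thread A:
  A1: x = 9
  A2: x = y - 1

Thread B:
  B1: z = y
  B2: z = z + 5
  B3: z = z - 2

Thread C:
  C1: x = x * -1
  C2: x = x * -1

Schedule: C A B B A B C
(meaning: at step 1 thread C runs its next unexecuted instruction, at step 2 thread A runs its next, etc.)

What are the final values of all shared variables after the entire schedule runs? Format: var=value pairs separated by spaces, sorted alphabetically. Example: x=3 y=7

Answer: x=-3 y=4 z=7

Derivation:
Step 1: thread C executes C1 (x = x * -1). Shared: x=-5 y=4 z=0. PCs: A@0 B@0 C@1
Step 2: thread A executes A1 (x = 9). Shared: x=9 y=4 z=0. PCs: A@1 B@0 C@1
Step 3: thread B executes B1 (z = y). Shared: x=9 y=4 z=4. PCs: A@1 B@1 C@1
Step 4: thread B executes B2 (z = z + 5). Shared: x=9 y=4 z=9. PCs: A@1 B@2 C@1
Step 5: thread A executes A2 (x = y - 1). Shared: x=3 y=4 z=9. PCs: A@2 B@2 C@1
Step 6: thread B executes B3 (z = z - 2). Shared: x=3 y=4 z=7. PCs: A@2 B@3 C@1
Step 7: thread C executes C2 (x = x * -1). Shared: x=-3 y=4 z=7. PCs: A@2 B@3 C@2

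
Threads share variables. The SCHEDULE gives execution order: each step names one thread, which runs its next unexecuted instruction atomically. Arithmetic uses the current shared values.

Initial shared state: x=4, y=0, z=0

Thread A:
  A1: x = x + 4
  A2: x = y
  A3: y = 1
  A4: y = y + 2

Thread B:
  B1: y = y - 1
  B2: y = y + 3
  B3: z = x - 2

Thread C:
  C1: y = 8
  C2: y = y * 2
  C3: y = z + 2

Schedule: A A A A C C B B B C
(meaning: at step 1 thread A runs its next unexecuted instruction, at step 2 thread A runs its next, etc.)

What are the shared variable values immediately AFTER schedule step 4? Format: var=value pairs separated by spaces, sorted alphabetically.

Answer: x=0 y=3 z=0

Derivation:
Step 1: thread A executes A1 (x = x + 4). Shared: x=8 y=0 z=0. PCs: A@1 B@0 C@0
Step 2: thread A executes A2 (x = y). Shared: x=0 y=0 z=0. PCs: A@2 B@0 C@0
Step 3: thread A executes A3 (y = 1). Shared: x=0 y=1 z=0. PCs: A@3 B@0 C@0
Step 4: thread A executes A4 (y = y + 2). Shared: x=0 y=3 z=0. PCs: A@4 B@0 C@0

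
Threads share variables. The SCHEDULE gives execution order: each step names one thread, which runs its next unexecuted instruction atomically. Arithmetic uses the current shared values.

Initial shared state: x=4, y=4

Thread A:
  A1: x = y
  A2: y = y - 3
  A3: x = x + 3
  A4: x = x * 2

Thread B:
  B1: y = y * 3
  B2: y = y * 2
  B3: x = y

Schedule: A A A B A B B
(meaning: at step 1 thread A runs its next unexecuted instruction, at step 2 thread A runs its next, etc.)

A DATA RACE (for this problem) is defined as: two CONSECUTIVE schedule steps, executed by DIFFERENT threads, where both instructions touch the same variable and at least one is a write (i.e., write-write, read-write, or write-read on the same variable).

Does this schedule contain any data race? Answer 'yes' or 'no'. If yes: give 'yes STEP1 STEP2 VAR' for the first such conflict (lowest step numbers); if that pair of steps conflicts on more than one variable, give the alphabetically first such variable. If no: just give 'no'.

Steps 1,2: same thread (A). No race.
Steps 2,3: same thread (A). No race.
Steps 3,4: A(r=x,w=x) vs B(r=y,w=y). No conflict.
Steps 4,5: B(r=y,w=y) vs A(r=x,w=x). No conflict.
Steps 5,6: A(r=x,w=x) vs B(r=y,w=y). No conflict.
Steps 6,7: same thread (B). No race.

Answer: no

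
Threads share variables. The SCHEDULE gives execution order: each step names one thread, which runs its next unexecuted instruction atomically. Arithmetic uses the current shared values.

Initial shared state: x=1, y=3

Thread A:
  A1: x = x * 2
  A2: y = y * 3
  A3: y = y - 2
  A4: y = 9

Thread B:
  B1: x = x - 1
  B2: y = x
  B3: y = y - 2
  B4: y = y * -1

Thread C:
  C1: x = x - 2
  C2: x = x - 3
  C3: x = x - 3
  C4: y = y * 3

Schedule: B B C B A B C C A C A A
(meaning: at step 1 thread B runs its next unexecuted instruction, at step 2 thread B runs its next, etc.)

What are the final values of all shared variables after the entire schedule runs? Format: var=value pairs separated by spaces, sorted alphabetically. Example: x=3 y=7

Answer: x=-10 y=9

Derivation:
Step 1: thread B executes B1 (x = x - 1). Shared: x=0 y=3. PCs: A@0 B@1 C@0
Step 2: thread B executes B2 (y = x). Shared: x=0 y=0. PCs: A@0 B@2 C@0
Step 3: thread C executes C1 (x = x - 2). Shared: x=-2 y=0. PCs: A@0 B@2 C@1
Step 4: thread B executes B3 (y = y - 2). Shared: x=-2 y=-2. PCs: A@0 B@3 C@1
Step 5: thread A executes A1 (x = x * 2). Shared: x=-4 y=-2. PCs: A@1 B@3 C@1
Step 6: thread B executes B4 (y = y * -1). Shared: x=-4 y=2. PCs: A@1 B@4 C@1
Step 7: thread C executes C2 (x = x - 3). Shared: x=-7 y=2. PCs: A@1 B@4 C@2
Step 8: thread C executes C3 (x = x - 3). Shared: x=-10 y=2. PCs: A@1 B@4 C@3
Step 9: thread A executes A2 (y = y * 3). Shared: x=-10 y=6. PCs: A@2 B@4 C@3
Step 10: thread C executes C4 (y = y * 3). Shared: x=-10 y=18. PCs: A@2 B@4 C@4
Step 11: thread A executes A3 (y = y - 2). Shared: x=-10 y=16. PCs: A@3 B@4 C@4
Step 12: thread A executes A4 (y = 9). Shared: x=-10 y=9. PCs: A@4 B@4 C@4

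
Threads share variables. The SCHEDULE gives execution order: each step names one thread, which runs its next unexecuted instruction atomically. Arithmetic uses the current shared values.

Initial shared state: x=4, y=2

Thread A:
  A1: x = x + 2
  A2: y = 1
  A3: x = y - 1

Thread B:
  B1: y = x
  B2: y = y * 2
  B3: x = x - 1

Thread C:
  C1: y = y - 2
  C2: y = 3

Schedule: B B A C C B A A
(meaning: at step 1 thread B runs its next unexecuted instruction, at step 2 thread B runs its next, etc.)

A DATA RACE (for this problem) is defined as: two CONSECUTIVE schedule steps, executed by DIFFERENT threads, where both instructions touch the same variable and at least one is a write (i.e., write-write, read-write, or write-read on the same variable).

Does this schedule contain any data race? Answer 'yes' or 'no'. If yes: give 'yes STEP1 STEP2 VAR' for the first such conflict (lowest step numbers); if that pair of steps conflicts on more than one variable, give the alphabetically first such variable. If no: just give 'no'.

Steps 1,2: same thread (B). No race.
Steps 2,3: B(r=y,w=y) vs A(r=x,w=x). No conflict.
Steps 3,4: A(r=x,w=x) vs C(r=y,w=y). No conflict.
Steps 4,5: same thread (C). No race.
Steps 5,6: C(r=-,w=y) vs B(r=x,w=x). No conflict.
Steps 6,7: B(r=x,w=x) vs A(r=-,w=y). No conflict.
Steps 7,8: same thread (A). No race.

Answer: no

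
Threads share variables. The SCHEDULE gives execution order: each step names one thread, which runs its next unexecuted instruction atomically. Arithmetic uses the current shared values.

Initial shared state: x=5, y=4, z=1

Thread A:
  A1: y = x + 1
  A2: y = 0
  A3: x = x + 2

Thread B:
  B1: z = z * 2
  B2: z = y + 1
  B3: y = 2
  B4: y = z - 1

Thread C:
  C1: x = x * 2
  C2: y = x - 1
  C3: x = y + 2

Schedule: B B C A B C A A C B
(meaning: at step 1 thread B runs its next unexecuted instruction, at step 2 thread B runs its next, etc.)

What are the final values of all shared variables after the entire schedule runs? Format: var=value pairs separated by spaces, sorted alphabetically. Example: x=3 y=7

Answer: x=2 y=4 z=5

Derivation:
Step 1: thread B executes B1 (z = z * 2). Shared: x=5 y=4 z=2. PCs: A@0 B@1 C@0
Step 2: thread B executes B2 (z = y + 1). Shared: x=5 y=4 z=5. PCs: A@0 B@2 C@0
Step 3: thread C executes C1 (x = x * 2). Shared: x=10 y=4 z=5. PCs: A@0 B@2 C@1
Step 4: thread A executes A1 (y = x + 1). Shared: x=10 y=11 z=5. PCs: A@1 B@2 C@1
Step 5: thread B executes B3 (y = 2). Shared: x=10 y=2 z=5. PCs: A@1 B@3 C@1
Step 6: thread C executes C2 (y = x - 1). Shared: x=10 y=9 z=5. PCs: A@1 B@3 C@2
Step 7: thread A executes A2 (y = 0). Shared: x=10 y=0 z=5. PCs: A@2 B@3 C@2
Step 8: thread A executes A3 (x = x + 2). Shared: x=12 y=0 z=5. PCs: A@3 B@3 C@2
Step 9: thread C executes C3 (x = y + 2). Shared: x=2 y=0 z=5. PCs: A@3 B@3 C@3
Step 10: thread B executes B4 (y = z - 1). Shared: x=2 y=4 z=5. PCs: A@3 B@4 C@3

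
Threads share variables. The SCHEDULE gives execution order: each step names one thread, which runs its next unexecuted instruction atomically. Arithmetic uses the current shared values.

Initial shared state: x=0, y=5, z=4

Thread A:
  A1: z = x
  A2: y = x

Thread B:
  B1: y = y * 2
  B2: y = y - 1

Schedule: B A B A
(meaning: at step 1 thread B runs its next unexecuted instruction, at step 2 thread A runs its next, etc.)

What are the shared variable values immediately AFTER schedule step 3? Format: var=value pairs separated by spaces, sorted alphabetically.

Step 1: thread B executes B1 (y = y * 2). Shared: x=0 y=10 z=4. PCs: A@0 B@1
Step 2: thread A executes A1 (z = x). Shared: x=0 y=10 z=0. PCs: A@1 B@1
Step 3: thread B executes B2 (y = y - 1). Shared: x=0 y=9 z=0. PCs: A@1 B@2

Answer: x=0 y=9 z=0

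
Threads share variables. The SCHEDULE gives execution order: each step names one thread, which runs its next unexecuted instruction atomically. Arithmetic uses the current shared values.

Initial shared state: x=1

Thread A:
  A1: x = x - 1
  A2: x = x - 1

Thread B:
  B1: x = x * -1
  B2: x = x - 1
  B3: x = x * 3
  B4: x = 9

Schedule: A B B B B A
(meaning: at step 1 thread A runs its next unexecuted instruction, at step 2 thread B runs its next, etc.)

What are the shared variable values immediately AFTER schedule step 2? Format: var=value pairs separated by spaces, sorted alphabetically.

Answer: x=0

Derivation:
Step 1: thread A executes A1 (x = x - 1). Shared: x=0. PCs: A@1 B@0
Step 2: thread B executes B1 (x = x * -1). Shared: x=0. PCs: A@1 B@1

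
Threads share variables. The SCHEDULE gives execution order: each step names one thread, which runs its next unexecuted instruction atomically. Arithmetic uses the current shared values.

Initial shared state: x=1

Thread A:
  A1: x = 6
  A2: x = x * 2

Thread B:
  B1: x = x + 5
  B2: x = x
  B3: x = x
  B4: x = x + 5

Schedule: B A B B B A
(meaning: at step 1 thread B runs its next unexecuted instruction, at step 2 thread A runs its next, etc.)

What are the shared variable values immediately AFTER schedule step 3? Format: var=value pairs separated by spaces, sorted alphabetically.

Step 1: thread B executes B1 (x = x + 5). Shared: x=6. PCs: A@0 B@1
Step 2: thread A executes A1 (x = 6). Shared: x=6. PCs: A@1 B@1
Step 3: thread B executes B2 (x = x). Shared: x=6. PCs: A@1 B@2

Answer: x=6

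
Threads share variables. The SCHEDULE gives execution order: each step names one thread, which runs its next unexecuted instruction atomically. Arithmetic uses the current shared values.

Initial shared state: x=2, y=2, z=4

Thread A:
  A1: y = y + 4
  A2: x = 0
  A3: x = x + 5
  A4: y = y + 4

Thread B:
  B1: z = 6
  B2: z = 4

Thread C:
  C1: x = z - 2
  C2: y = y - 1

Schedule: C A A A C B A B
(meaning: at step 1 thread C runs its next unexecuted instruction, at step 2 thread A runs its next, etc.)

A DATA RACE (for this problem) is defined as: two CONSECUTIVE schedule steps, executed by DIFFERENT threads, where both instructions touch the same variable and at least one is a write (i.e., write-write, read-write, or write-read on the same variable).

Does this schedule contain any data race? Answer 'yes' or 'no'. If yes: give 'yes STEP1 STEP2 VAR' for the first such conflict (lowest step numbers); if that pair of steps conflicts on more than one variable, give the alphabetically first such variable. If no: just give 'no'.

Steps 1,2: C(r=z,w=x) vs A(r=y,w=y). No conflict.
Steps 2,3: same thread (A). No race.
Steps 3,4: same thread (A). No race.
Steps 4,5: A(r=x,w=x) vs C(r=y,w=y). No conflict.
Steps 5,6: C(r=y,w=y) vs B(r=-,w=z). No conflict.
Steps 6,7: B(r=-,w=z) vs A(r=y,w=y). No conflict.
Steps 7,8: A(r=y,w=y) vs B(r=-,w=z). No conflict.

Answer: no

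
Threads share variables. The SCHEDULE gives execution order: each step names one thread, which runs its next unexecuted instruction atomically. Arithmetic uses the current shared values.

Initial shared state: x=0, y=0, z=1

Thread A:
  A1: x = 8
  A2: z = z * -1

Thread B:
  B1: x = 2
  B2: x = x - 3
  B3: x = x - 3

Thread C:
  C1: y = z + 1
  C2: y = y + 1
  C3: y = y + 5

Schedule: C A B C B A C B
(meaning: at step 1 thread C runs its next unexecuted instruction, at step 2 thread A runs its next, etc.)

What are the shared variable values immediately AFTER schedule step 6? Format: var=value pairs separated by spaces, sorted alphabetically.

Step 1: thread C executes C1 (y = z + 1). Shared: x=0 y=2 z=1. PCs: A@0 B@0 C@1
Step 2: thread A executes A1 (x = 8). Shared: x=8 y=2 z=1. PCs: A@1 B@0 C@1
Step 3: thread B executes B1 (x = 2). Shared: x=2 y=2 z=1. PCs: A@1 B@1 C@1
Step 4: thread C executes C2 (y = y + 1). Shared: x=2 y=3 z=1. PCs: A@1 B@1 C@2
Step 5: thread B executes B2 (x = x - 3). Shared: x=-1 y=3 z=1. PCs: A@1 B@2 C@2
Step 6: thread A executes A2 (z = z * -1). Shared: x=-1 y=3 z=-1. PCs: A@2 B@2 C@2

Answer: x=-1 y=3 z=-1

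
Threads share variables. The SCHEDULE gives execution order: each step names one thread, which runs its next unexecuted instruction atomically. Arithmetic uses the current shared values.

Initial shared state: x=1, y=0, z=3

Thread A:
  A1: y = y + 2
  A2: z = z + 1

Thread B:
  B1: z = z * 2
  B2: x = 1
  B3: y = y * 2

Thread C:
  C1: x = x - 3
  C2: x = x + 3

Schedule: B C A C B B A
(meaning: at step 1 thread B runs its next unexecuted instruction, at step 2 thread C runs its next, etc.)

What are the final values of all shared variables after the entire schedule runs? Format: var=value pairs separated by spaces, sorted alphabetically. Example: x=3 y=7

Answer: x=1 y=4 z=7

Derivation:
Step 1: thread B executes B1 (z = z * 2). Shared: x=1 y=0 z=6. PCs: A@0 B@1 C@0
Step 2: thread C executes C1 (x = x - 3). Shared: x=-2 y=0 z=6. PCs: A@0 B@1 C@1
Step 3: thread A executes A1 (y = y + 2). Shared: x=-2 y=2 z=6. PCs: A@1 B@1 C@1
Step 4: thread C executes C2 (x = x + 3). Shared: x=1 y=2 z=6. PCs: A@1 B@1 C@2
Step 5: thread B executes B2 (x = 1). Shared: x=1 y=2 z=6. PCs: A@1 B@2 C@2
Step 6: thread B executes B3 (y = y * 2). Shared: x=1 y=4 z=6. PCs: A@1 B@3 C@2
Step 7: thread A executes A2 (z = z + 1). Shared: x=1 y=4 z=7. PCs: A@2 B@3 C@2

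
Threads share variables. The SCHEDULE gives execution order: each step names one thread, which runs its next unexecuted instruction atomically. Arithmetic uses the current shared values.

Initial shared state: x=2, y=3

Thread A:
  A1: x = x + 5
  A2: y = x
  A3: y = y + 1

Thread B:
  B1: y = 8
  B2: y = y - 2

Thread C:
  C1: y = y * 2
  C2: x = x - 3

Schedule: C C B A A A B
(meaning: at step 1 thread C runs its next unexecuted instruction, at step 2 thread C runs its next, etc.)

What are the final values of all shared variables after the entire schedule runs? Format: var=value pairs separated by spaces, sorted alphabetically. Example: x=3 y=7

Answer: x=4 y=3

Derivation:
Step 1: thread C executes C1 (y = y * 2). Shared: x=2 y=6. PCs: A@0 B@0 C@1
Step 2: thread C executes C2 (x = x - 3). Shared: x=-1 y=6. PCs: A@0 B@0 C@2
Step 3: thread B executes B1 (y = 8). Shared: x=-1 y=8. PCs: A@0 B@1 C@2
Step 4: thread A executes A1 (x = x + 5). Shared: x=4 y=8. PCs: A@1 B@1 C@2
Step 5: thread A executes A2 (y = x). Shared: x=4 y=4. PCs: A@2 B@1 C@2
Step 6: thread A executes A3 (y = y + 1). Shared: x=4 y=5. PCs: A@3 B@1 C@2
Step 7: thread B executes B2 (y = y - 2). Shared: x=4 y=3. PCs: A@3 B@2 C@2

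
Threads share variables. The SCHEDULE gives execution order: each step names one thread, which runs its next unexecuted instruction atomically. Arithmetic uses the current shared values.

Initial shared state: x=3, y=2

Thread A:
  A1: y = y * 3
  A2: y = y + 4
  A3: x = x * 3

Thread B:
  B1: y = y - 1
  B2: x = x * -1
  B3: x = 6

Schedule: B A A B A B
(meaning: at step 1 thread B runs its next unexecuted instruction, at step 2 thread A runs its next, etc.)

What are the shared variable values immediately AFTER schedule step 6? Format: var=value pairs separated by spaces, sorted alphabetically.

Answer: x=6 y=7

Derivation:
Step 1: thread B executes B1 (y = y - 1). Shared: x=3 y=1. PCs: A@0 B@1
Step 2: thread A executes A1 (y = y * 3). Shared: x=3 y=3. PCs: A@1 B@1
Step 3: thread A executes A2 (y = y + 4). Shared: x=3 y=7. PCs: A@2 B@1
Step 4: thread B executes B2 (x = x * -1). Shared: x=-3 y=7. PCs: A@2 B@2
Step 5: thread A executes A3 (x = x * 3). Shared: x=-9 y=7. PCs: A@3 B@2
Step 6: thread B executes B3 (x = 6). Shared: x=6 y=7. PCs: A@3 B@3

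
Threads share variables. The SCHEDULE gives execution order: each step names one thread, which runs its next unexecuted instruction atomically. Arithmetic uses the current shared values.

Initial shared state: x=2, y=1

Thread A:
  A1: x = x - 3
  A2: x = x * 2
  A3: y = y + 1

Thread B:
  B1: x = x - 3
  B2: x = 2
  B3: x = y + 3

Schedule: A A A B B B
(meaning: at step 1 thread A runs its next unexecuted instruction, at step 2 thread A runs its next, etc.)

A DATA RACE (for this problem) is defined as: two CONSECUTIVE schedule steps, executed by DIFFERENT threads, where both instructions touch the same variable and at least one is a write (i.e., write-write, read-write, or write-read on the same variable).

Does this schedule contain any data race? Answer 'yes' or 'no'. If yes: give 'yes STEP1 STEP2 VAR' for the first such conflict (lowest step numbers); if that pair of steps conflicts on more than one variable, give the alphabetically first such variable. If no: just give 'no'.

Answer: no

Derivation:
Steps 1,2: same thread (A). No race.
Steps 2,3: same thread (A). No race.
Steps 3,4: A(r=y,w=y) vs B(r=x,w=x). No conflict.
Steps 4,5: same thread (B). No race.
Steps 5,6: same thread (B). No race.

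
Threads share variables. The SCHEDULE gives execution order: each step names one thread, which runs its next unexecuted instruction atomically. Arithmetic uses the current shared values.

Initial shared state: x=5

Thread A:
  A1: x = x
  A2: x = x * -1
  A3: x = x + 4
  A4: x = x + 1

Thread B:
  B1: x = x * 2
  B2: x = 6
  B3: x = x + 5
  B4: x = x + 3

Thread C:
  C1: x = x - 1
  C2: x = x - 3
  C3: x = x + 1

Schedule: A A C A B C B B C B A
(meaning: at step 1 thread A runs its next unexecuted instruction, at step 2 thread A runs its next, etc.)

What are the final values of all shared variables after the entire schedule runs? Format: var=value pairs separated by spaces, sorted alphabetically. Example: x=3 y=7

Answer: x=16

Derivation:
Step 1: thread A executes A1 (x = x). Shared: x=5. PCs: A@1 B@0 C@0
Step 2: thread A executes A2 (x = x * -1). Shared: x=-5. PCs: A@2 B@0 C@0
Step 3: thread C executes C1 (x = x - 1). Shared: x=-6. PCs: A@2 B@0 C@1
Step 4: thread A executes A3 (x = x + 4). Shared: x=-2. PCs: A@3 B@0 C@1
Step 5: thread B executes B1 (x = x * 2). Shared: x=-4. PCs: A@3 B@1 C@1
Step 6: thread C executes C2 (x = x - 3). Shared: x=-7. PCs: A@3 B@1 C@2
Step 7: thread B executes B2 (x = 6). Shared: x=6. PCs: A@3 B@2 C@2
Step 8: thread B executes B3 (x = x + 5). Shared: x=11. PCs: A@3 B@3 C@2
Step 9: thread C executes C3 (x = x + 1). Shared: x=12. PCs: A@3 B@3 C@3
Step 10: thread B executes B4 (x = x + 3). Shared: x=15. PCs: A@3 B@4 C@3
Step 11: thread A executes A4 (x = x + 1). Shared: x=16. PCs: A@4 B@4 C@3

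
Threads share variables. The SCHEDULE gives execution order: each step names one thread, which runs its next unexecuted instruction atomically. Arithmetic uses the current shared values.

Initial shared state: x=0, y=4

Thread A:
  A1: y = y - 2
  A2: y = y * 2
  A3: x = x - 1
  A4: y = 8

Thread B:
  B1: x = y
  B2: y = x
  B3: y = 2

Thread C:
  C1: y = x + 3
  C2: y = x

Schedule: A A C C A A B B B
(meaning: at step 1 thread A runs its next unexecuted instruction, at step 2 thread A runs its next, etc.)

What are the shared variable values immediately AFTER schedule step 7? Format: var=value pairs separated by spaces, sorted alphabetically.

Answer: x=8 y=8

Derivation:
Step 1: thread A executes A1 (y = y - 2). Shared: x=0 y=2. PCs: A@1 B@0 C@0
Step 2: thread A executes A2 (y = y * 2). Shared: x=0 y=4. PCs: A@2 B@0 C@0
Step 3: thread C executes C1 (y = x + 3). Shared: x=0 y=3. PCs: A@2 B@0 C@1
Step 4: thread C executes C2 (y = x). Shared: x=0 y=0. PCs: A@2 B@0 C@2
Step 5: thread A executes A3 (x = x - 1). Shared: x=-1 y=0. PCs: A@3 B@0 C@2
Step 6: thread A executes A4 (y = 8). Shared: x=-1 y=8. PCs: A@4 B@0 C@2
Step 7: thread B executes B1 (x = y). Shared: x=8 y=8. PCs: A@4 B@1 C@2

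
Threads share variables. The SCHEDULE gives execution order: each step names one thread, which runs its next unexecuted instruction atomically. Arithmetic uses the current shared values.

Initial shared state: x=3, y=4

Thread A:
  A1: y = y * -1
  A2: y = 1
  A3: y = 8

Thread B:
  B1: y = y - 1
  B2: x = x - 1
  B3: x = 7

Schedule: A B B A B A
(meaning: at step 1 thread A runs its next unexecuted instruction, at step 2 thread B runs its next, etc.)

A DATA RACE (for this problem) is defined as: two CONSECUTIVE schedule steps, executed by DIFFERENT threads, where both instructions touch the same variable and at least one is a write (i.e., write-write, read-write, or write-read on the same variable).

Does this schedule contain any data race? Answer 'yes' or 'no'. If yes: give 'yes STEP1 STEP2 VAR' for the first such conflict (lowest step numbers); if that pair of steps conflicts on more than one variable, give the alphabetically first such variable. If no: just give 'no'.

Answer: yes 1 2 y

Derivation:
Steps 1,2: A(y = y * -1) vs B(y = y - 1). RACE on y (W-W).
Steps 2,3: same thread (B). No race.
Steps 3,4: B(r=x,w=x) vs A(r=-,w=y). No conflict.
Steps 4,5: A(r=-,w=y) vs B(r=-,w=x). No conflict.
Steps 5,6: B(r=-,w=x) vs A(r=-,w=y). No conflict.
First conflict at steps 1,2.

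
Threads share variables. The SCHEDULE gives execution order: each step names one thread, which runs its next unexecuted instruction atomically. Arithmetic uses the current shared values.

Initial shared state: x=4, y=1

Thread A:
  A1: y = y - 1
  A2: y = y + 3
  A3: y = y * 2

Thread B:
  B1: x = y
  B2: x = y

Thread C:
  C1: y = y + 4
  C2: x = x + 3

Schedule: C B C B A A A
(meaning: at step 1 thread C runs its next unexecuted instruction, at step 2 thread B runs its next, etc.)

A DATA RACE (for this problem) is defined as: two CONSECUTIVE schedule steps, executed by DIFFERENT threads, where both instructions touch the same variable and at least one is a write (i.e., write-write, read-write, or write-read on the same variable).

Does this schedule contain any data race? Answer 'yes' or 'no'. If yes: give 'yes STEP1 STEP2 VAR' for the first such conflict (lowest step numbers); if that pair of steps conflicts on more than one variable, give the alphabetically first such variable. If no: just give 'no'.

Steps 1,2: C(y = y + 4) vs B(x = y). RACE on y (W-R).
Steps 2,3: B(x = y) vs C(x = x + 3). RACE on x (W-W).
Steps 3,4: C(x = x + 3) vs B(x = y). RACE on x (W-W).
Steps 4,5: B(x = y) vs A(y = y - 1). RACE on y (R-W).
Steps 5,6: same thread (A). No race.
Steps 6,7: same thread (A). No race.
First conflict at steps 1,2.

Answer: yes 1 2 y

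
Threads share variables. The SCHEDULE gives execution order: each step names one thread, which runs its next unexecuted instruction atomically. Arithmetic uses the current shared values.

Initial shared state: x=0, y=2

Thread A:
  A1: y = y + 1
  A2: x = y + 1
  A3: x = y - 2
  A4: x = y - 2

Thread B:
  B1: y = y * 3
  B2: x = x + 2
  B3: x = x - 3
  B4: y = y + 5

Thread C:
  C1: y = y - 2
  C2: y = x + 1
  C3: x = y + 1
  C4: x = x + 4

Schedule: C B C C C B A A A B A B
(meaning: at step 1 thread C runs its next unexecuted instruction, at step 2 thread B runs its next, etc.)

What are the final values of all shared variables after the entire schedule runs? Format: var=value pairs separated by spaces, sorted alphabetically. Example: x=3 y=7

Step 1: thread C executes C1 (y = y - 2). Shared: x=0 y=0. PCs: A@0 B@0 C@1
Step 2: thread B executes B1 (y = y * 3). Shared: x=0 y=0. PCs: A@0 B@1 C@1
Step 3: thread C executes C2 (y = x + 1). Shared: x=0 y=1. PCs: A@0 B@1 C@2
Step 4: thread C executes C3 (x = y + 1). Shared: x=2 y=1. PCs: A@0 B@1 C@3
Step 5: thread C executes C4 (x = x + 4). Shared: x=6 y=1. PCs: A@0 B@1 C@4
Step 6: thread B executes B2 (x = x + 2). Shared: x=8 y=1. PCs: A@0 B@2 C@4
Step 7: thread A executes A1 (y = y + 1). Shared: x=8 y=2. PCs: A@1 B@2 C@4
Step 8: thread A executes A2 (x = y + 1). Shared: x=3 y=2. PCs: A@2 B@2 C@4
Step 9: thread A executes A3 (x = y - 2). Shared: x=0 y=2. PCs: A@3 B@2 C@4
Step 10: thread B executes B3 (x = x - 3). Shared: x=-3 y=2. PCs: A@3 B@3 C@4
Step 11: thread A executes A4 (x = y - 2). Shared: x=0 y=2. PCs: A@4 B@3 C@4
Step 12: thread B executes B4 (y = y + 5). Shared: x=0 y=7. PCs: A@4 B@4 C@4

Answer: x=0 y=7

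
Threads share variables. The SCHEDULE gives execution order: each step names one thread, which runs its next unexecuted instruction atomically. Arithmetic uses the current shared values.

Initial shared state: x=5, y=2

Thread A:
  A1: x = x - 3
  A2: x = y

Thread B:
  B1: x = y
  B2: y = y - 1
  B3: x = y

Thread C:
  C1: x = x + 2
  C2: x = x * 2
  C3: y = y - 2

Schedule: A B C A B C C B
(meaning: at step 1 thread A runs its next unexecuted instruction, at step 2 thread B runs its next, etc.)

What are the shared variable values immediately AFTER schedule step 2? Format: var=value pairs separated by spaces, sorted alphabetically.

Answer: x=2 y=2

Derivation:
Step 1: thread A executes A1 (x = x - 3). Shared: x=2 y=2. PCs: A@1 B@0 C@0
Step 2: thread B executes B1 (x = y). Shared: x=2 y=2. PCs: A@1 B@1 C@0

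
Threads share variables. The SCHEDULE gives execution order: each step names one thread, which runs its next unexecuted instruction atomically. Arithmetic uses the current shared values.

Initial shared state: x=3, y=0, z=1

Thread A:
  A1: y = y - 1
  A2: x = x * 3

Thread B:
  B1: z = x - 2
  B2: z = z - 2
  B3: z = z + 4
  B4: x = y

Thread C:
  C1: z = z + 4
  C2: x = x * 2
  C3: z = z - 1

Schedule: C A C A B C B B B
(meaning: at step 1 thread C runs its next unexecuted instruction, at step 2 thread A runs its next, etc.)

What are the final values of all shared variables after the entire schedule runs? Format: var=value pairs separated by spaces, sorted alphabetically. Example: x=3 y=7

Step 1: thread C executes C1 (z = z + 4). Shared: x=3 y=0 z=5. PCs: A@0 B@0 C@1
Step 2: thread A executes A1 (y = y - 1). Shared: x=3 y=-1 z=5. PCs: A@1 B@0 C@1
Step 3: thread C executes C2 (x = x * 2). Shared: x=6 y=-1 z=5. PCs: A@1 B@0 C@2
Step 4: thread A executes A2 (x = x * 3). Shared: x=18 y=-1 z=5. PCs: A@2 B@0 C@2
Step 5: thread B executes B1 (z = x - 2). Shared: x=18 y=-1 z=16. PCs: A@2 B@1 C@2
Step 6: thread C executes C3 (z = z - 1). Shared: x=18 y=-1 z=15. PCs: A@2 B@1 C@3
Step 7: thread B executes B2 (z = z - 2). Shared: x=18 y=-1 z=13. PCs: A@2 B@2 C@3
Step 8: thread B executes B3 (z = z + 4). Shared: x=18 y=-1 z=17. PCs: A@2 B@3 C@3
Step 9: thread B executes B4 (x = y). Shared: x=-1 y=-1 z=17. PCs: A@2 B@4 C@3

Answer: x=-1 y=-1 z=17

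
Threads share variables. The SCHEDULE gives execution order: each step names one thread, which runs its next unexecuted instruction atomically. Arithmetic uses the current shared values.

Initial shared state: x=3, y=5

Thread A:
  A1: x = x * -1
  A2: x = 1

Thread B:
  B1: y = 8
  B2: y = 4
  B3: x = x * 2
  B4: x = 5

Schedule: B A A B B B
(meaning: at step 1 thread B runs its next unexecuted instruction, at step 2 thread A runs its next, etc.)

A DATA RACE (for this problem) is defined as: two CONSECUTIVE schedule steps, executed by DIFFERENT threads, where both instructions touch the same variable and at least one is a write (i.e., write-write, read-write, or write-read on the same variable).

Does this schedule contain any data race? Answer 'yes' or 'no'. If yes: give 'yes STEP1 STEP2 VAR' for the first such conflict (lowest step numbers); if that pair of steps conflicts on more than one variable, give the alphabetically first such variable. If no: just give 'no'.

Steps 1,2: B(r=-,w=y) vs A(r=x,w=x). No conflict.
Steps 2,3: same thread (A). No race.
Steps 3,4: A(r=-,w=x) vs B(r=-,w=y). No conflict.
Steps 4,5: same thread (B). No race.
Steps 5,6: same thread (B). No race.

Answer: no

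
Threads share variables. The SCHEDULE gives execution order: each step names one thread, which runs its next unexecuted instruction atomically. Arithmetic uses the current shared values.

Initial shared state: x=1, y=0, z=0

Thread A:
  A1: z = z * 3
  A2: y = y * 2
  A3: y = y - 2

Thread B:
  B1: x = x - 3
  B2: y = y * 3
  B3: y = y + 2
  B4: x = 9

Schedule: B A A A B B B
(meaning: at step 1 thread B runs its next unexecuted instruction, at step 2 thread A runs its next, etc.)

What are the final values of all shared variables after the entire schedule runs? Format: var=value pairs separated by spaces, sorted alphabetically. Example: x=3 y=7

Answer: x=9 y=-4 z=0

Derivation:
Step 1: thread B executes B1 (x = x - 3). Shared: x=-2 y=0 z=0. PCs: A@0 B@1
Step 2: thread A executes A1 (z = z * 3). Shared: x=-2 y=0 z=0. PCs: A@1 B@1
Step 3: thread A executes A2 (y = y * 2). Shared: x=-2 y=0 z=0. PCs: A@2 B@1
Step 4: thread A executes A3 (y = y - 2). Shared: x=-2 y=-2 z=0. PCs: A@3 B@1
Step 5: thread B executes B2 (y = y * 3). Shared: x=-2 y=-6 z=0. PCs: A@3 B@2
Step 6: thread B executes B3 (y = y + 2). Shared: x=-2 y=-4 z=0. PCs: A@3 B@3
Step 7: thread B executes B4 (x = 9). Shared: x=9 y=-4 z=0. PCs: A@3 B@4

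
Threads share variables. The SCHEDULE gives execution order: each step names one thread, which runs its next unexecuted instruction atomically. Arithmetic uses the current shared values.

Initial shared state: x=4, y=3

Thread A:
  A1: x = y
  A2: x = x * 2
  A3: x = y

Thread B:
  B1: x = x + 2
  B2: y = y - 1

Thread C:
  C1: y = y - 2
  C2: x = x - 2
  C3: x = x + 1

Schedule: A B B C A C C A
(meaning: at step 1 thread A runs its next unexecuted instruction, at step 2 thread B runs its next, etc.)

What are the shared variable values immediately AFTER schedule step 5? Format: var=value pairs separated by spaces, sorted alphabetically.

Answer: x=10 y=0

Derivation:
Step 1: thread A executes A1 (x = y). Shared: x=3 y=3. PCs: A@1 B@0 C@0
Step 2: thread B executes B1 (x = x + 2). Shared: x=5 y=3. PCs: A@1 B@1 C@0
Step 3: thread B executes B2 (y = y - 1). Shared: x=5 y=2. PCs: A@1 B@2 C@0
Step 4: thread C executes C1 (y = y - 2). Shared: x=5 y=0. PCs: A@1 B@2 C@1
Step 5: thread A executes A2 (x = x * 2). Shared: x=10 y=0. PCs: A@2 B@2 C@1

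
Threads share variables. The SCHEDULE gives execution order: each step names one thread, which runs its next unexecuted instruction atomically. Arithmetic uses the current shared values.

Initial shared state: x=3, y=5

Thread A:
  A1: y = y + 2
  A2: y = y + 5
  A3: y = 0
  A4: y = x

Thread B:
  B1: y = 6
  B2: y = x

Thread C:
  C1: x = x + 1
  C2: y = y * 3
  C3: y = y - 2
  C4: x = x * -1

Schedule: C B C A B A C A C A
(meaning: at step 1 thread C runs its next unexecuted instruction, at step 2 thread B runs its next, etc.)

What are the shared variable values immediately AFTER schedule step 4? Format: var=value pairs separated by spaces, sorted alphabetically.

Answer: x=4 y=20

Derivation:
Step 1: thread C executes C1 (x = x + 1). Shared: x=4 y=5. PCs: A@0 B@0 C@1
Step 2: thread B executes B1 (y = 6). Shared: x=4 y=6. PCs: A@0 B@1 C@1
Step 3: thread C executes C2 (y = y * 3). Shared: x=4 y=18. PCs: A@0 B@1 C@2
Step 4: thread A executes A1 (y = y + 2). Shared: x=4 y=20. PCs: A@1 B@1 C@2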